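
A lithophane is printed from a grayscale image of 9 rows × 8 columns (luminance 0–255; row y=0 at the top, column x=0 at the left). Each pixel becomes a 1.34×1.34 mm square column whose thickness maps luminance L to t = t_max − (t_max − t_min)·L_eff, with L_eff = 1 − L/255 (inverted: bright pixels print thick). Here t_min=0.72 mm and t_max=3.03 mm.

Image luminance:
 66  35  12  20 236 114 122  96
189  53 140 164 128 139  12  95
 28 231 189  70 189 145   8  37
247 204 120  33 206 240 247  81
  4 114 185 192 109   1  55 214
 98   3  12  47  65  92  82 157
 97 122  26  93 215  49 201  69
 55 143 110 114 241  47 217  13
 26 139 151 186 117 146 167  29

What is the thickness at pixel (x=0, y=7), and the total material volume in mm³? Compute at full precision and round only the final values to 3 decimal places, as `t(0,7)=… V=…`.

t(0,7)=1.218 V=224.822

span = t_max - t_min = 3.03 - 0.72 = 2.310
L(0,7) = 55, L_eff = 1 - 55/255 = 0.784314 (inverted)
t(0,7) = 3.03 - 2.310·0.784314 = 1.218
Σt over all 9·8 pixels = 1064263/8500 ≈ 125.2074118
V = pitch²·Σt = 1.34²·1064263/8500 = 224.822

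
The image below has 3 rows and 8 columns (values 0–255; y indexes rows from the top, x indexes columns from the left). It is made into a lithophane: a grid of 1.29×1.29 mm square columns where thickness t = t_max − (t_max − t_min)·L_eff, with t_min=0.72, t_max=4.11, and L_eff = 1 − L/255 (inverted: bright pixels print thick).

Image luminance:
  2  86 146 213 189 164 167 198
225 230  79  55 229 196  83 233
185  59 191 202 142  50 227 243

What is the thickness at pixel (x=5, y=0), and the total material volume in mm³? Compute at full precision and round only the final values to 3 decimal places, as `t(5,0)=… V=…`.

t(5,0)=2.900 V=112.689

span = t_max - t_min = 4.11 - 0.72 = 3.390
L(5,0) = 164, L_eff = 1 - 164/255 = 0.356863 (inverted)
t(5,0) = 4.11 - 3.390·0.356863 = 2.900
Σt over all 3·8 pixels = 287801/4250 ≈ 67.7178824
V = pitch²·Σt = 1.29²·287801/4250 = 112.689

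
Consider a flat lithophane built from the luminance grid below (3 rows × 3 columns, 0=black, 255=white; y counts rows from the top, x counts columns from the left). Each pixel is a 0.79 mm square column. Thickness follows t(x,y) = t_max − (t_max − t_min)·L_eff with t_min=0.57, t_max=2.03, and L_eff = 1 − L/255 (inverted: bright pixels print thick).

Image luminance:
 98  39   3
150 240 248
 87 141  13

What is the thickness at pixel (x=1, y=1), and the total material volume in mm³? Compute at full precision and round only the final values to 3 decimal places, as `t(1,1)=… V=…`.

span = t_max - t_min = 2.03 - 0.57 = 1.460
L(1,1) = 240, L_eff = 1 - 240/255 = 0.058824 (inverted)
t(1,1) = 2.03 - 1.460·0.058824 = 1.944
Σt over all 3·3 pixels = 279589/25500 ≈ 10.9642745
V = pitch²·Σt = 0.79²·279589/25500 = 6.843

t(1,1)=1.944 V=6.843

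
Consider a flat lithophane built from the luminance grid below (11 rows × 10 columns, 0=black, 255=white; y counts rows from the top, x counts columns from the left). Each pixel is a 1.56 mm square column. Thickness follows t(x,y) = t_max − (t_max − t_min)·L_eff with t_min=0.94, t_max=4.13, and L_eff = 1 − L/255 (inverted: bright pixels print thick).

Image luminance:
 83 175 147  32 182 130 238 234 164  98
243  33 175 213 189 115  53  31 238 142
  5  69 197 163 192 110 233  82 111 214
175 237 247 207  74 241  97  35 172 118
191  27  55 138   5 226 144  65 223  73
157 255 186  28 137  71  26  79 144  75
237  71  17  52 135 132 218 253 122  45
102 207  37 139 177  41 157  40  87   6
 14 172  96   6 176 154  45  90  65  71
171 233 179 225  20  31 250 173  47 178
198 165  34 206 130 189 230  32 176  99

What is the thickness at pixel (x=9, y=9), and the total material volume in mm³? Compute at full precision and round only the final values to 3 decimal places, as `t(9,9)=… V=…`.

t(9,9)=3.167 V=687.864

span = t_max - t_min = 4.13 - 0.94 = 3.190
L(9,9) = 178, L_eff = 1 - 178/255 = 0.301961 (inverted)
t(9,9) = 4.13 - 3.190·0.301961 = 3.167
Σt over all 11·10 pixels = 7207651/25500 ≈ 282.6529804
V = pitch²·Σt = 1.56²·7207651/25500 = 687.864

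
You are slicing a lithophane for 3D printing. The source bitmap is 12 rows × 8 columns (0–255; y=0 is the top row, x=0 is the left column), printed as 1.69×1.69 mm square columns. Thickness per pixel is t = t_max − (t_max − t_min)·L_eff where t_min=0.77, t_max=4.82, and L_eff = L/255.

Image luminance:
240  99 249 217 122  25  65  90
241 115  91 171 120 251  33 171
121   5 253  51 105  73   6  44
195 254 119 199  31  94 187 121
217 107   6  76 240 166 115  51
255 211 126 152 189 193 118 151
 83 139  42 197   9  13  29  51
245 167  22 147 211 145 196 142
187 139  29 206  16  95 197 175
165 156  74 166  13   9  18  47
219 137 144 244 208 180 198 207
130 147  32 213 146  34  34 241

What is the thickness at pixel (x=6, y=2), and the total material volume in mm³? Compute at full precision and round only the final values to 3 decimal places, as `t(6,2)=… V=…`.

span = t_max - t_min = 4.82 - 0.77 = 4.050
L(6,2) = 6, L_eff = 6/255 = 0.023529
t(6,2) = 4.82 - 4.050·0.023529 = 4.725
Σt over all 12·8 pixels = 447099/1700 ≈ 262.9994118
V = pitch²·Σt = 1.69²·447099/1700 = 751.153

t(6,2)=4.725 V=751.153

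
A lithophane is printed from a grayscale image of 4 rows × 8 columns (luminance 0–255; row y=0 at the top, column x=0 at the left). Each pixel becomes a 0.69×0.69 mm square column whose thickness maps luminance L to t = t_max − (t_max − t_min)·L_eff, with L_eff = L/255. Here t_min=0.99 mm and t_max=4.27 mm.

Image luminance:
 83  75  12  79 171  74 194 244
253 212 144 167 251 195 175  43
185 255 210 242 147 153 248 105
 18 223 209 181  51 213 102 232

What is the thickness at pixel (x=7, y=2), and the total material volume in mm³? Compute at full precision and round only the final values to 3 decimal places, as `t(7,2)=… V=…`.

t(7,2)=2.919 V=33.540

span = t_max - t_min = 4.27 - 0.99 = 3.280
L(7,2) = 105, L_eff = 105/255 = 0.411765
t(7,2) = 4.27 - 3.280·0.411765 = 2.919
Σt over all 4·8 pixels = 449108/6375 ≈ 70.4483137
V = pitch²·Σt = 0.69²·449108/6375 = 33.540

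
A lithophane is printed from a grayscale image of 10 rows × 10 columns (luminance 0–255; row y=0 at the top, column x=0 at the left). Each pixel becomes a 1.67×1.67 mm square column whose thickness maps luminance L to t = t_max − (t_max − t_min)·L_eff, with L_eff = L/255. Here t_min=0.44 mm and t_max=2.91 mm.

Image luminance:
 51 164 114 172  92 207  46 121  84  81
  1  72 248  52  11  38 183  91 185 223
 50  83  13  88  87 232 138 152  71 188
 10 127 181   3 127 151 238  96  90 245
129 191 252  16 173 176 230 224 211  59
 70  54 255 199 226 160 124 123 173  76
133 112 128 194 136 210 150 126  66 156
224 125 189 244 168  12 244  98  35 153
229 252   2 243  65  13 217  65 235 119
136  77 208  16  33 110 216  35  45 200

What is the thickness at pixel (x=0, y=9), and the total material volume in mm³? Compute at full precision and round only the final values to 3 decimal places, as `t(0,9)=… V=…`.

span = t_max - t_min = 2.91 - 0.44 = 2.470
L(0,9) = 136, L_eff = 136/255 = 0.533333
t(0,9) = 2.91 - 2.470·0.533333 = 1.593
Σt over all 10·10 pixels = 695573/4250 ≈ 163.6642353
V = pitch²·Σt = 1.67²·695573/4250 = 456.443

t(0,9)=1.593 V=456.443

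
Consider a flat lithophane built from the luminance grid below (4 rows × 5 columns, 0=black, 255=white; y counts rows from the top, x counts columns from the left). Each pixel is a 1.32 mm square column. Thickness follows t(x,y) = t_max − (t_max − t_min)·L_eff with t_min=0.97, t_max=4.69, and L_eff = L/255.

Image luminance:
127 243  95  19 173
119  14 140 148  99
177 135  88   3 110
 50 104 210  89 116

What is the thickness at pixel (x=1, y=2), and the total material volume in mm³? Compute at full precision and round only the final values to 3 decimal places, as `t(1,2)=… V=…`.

span = t_max - t_min = 4.69 - 0.97 = 3.720
L(1,2) = 135, L_eff = 135/255 = 0.529412
t(1,2) = 4.69 - 3.720·0.529412 = 2.721
Σt over all 4·5 pixels = 129296/2125 ≈ 60.8451765
V = pitch²·Σt = 1.32²·129296/2125 = 106.017

t(1,2)=2.721 V=106.017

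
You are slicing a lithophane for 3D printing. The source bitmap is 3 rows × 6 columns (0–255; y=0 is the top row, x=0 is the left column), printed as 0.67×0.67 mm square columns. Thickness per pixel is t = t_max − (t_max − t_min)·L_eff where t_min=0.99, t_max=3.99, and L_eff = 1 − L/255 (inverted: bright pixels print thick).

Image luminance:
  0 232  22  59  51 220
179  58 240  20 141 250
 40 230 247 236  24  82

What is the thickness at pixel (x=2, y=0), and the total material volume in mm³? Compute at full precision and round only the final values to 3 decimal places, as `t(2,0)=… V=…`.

span = t_max - t_min = 3.99 - 0.99 = 3.000
L(2,0) = 22, L_eff = 1 - 22/255 = 0.913725 (inverted)
t(2,0) = 3.99 - 3.000·0.913725 = 1.249
Σt over all 3·6 pixels = 38457/850 ≈ 45.2435294
V = pitch²·Σt = 0.67²·38457/850 = 20.310

t(2,0)=1.249 V=20.310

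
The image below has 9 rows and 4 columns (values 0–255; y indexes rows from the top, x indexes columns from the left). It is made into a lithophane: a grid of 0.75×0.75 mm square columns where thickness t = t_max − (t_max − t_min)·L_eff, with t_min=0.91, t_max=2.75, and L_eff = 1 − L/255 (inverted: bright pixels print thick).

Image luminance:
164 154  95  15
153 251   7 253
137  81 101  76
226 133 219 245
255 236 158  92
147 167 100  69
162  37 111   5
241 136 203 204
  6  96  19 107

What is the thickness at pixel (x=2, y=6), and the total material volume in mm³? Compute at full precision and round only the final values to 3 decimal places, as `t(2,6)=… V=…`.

span = t_max - t_min = 2.75 - 0.91 = 1.840
L(2,6) = 111, L_eff = 1 - 111/255 = 0.564706 (inverted)
t(2,6) = 2.75 - 1.840·0.564706 = 1.711
Σt over all 9·4 pixels = 432451/6375 ≈ 67.8354510
V = pitch²·Σt = 0.75²·432451/6375 = 38.157

t(2,6)=1.711 V=38.157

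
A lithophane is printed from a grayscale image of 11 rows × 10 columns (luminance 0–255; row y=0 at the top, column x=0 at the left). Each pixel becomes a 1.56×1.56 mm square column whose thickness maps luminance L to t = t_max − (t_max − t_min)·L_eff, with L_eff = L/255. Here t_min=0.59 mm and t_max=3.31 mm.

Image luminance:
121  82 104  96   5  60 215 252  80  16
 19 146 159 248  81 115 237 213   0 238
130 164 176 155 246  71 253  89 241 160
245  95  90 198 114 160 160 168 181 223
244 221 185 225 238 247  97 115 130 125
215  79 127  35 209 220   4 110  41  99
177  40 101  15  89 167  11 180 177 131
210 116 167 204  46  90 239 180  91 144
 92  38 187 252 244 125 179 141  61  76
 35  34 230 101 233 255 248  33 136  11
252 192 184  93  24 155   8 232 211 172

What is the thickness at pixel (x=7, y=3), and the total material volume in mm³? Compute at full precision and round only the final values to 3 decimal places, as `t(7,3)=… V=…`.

t(7,3)=1.518 V=481.616

span = t_max - t_min = 3.31 - 0.59 = 2.720
L(7,3) = 168, L_eff = 168/255 = 0.658824
t(7,3) = 3.31 - 2.720·0.658824 = 1.518
Σt over all 11·10 pixels = 148427/750 ≈ 197.9026667
V = pitch²·Σt = 1.56²·148427/750 = 481.616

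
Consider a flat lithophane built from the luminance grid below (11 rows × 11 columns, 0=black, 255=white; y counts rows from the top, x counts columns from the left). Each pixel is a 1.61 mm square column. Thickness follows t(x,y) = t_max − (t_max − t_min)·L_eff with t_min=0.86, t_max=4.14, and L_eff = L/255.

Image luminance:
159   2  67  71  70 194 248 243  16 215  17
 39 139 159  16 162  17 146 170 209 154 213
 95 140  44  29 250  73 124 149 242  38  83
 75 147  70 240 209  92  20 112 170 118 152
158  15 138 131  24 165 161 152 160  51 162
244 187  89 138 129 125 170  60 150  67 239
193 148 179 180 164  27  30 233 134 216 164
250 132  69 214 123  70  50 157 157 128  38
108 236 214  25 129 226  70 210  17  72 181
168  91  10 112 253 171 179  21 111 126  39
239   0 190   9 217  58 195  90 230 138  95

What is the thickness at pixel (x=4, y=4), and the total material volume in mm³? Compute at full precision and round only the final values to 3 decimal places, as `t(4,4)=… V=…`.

t(4,4)=3.831 V=778.392

span = t_max - t_min = 4.14 - 0.86 = 3.280
L(4,4) = 24, L_eff = 24/255 = 0.094118
t(4,4) = 4.14 - 3.280·0.094118 = 3.831
Σt over all 11·11 pixels = 3828749/12750 ≈ 300.2940392
V = pitch²·Σt = 1.61²·3828749/12750 = 778.392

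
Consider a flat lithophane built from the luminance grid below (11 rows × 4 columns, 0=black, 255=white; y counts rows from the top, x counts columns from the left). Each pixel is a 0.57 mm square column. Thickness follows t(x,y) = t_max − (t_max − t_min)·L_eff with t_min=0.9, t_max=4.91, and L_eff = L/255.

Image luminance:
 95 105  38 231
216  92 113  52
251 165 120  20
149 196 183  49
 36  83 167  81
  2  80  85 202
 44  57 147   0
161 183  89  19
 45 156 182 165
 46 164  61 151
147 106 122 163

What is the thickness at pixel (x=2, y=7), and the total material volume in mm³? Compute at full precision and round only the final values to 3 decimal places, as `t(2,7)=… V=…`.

t(2,7)=3.510 V=44.548

span = t_max - t_min = 4.91 - 0.9 = 4.010
L(2,7) = 89, L_eff = 89/255 = 0.349020
t(2,7) = 4.91 - 4.010·0.349020 = 3.510
Σt over all 11·4 pixels = 1165467/8500 ≈ 137.1137647
V = pitch²·Σt = 0.57²·1165467/8500 = 44.548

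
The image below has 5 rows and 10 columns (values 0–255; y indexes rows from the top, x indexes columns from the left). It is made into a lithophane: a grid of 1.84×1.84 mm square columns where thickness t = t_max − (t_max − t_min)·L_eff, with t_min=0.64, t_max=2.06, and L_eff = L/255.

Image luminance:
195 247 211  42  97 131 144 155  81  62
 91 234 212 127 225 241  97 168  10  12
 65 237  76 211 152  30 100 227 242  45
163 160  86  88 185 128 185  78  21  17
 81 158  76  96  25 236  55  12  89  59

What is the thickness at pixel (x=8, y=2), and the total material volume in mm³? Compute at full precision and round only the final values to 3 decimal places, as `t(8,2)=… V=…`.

span = t_max - t_min = 2.06 - 0.64 = 1.420
L(8,2) = 242, L_eff = 242/255 = 0.949020
t(8,2) = 2.06 - 1.420·0.949020 = 0.712
Σt over all 5·10 pixels = 58369/850 ≈ 68.6694118
V = pitch²·Σt = 1.84²·58369/850 = 232.487

t(8,2)=0.712 V=232.487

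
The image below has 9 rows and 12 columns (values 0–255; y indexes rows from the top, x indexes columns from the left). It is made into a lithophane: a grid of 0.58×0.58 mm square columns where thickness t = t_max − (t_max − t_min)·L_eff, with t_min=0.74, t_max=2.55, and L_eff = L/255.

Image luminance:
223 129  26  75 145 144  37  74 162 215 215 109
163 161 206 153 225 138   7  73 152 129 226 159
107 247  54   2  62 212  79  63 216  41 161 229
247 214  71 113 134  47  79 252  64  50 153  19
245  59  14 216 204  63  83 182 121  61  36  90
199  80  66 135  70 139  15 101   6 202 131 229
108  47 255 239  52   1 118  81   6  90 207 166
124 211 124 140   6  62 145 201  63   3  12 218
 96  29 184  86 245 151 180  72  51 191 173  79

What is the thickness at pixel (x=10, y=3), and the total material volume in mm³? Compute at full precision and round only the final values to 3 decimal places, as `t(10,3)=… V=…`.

t(10,3)=1.464 V=61.066

span = t_max - t_min = 2.55 - 0.74 = 1.810
L(10,3) = 153, L_eff = 153/255 = 0.600000
t(10,3) = 2.55 - 1.810·0.600000 = 1.464
Σt over all 9·12 pixels = 185159/1020 ≈ 181.5284314
V = pitch²·Σt = 0.58²·185159/1020 = 61.066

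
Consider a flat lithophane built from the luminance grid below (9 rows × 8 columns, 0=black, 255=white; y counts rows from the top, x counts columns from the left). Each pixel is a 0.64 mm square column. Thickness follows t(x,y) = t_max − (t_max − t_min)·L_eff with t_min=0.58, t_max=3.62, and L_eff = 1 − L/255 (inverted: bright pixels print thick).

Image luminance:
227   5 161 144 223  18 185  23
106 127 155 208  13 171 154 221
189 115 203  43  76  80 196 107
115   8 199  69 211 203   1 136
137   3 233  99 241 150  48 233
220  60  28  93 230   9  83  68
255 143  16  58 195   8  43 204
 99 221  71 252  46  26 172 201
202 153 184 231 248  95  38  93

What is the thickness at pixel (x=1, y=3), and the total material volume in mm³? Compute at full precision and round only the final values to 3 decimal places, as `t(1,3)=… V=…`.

span = t_max - t_min = 3.62 - 0.58 = 3.040
L(1,3) = 8, L_eff = 1 - 8/255 = 0.968627 (inverted)
t(1,3) = 3.62 - 3.040·0.968627 = 0.675
Σt over all 9·8 pixels = 971576/6375 ≈ 152.4040784
V = pitch²·Σt = 0.64²·971576/6375 = 62.425

t(1,3)=0.675 V=62.425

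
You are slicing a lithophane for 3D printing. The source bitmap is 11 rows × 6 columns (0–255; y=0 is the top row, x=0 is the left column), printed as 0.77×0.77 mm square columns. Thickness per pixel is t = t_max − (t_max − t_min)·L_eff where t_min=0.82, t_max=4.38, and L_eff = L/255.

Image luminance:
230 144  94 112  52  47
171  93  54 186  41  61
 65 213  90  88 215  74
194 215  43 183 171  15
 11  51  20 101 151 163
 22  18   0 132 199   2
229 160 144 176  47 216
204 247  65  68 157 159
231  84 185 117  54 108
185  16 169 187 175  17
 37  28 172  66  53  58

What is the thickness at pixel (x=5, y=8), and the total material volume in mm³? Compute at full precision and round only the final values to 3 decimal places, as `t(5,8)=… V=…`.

span = t_max - t_min = 4.38 - 0.82 = 3.560
L(5,8) = 108, L_eff = 108/255 = 0.423529
t(5,8) = 4.38 - 3.560·0.423529 = 2.872
Σt over all 11·6 pixels = 234454/1275 ≈ 183.8854902
V = pitch²·Σt = 0.77²·234454/1275 = 109.026

t(5,8)=2.872 V=109.026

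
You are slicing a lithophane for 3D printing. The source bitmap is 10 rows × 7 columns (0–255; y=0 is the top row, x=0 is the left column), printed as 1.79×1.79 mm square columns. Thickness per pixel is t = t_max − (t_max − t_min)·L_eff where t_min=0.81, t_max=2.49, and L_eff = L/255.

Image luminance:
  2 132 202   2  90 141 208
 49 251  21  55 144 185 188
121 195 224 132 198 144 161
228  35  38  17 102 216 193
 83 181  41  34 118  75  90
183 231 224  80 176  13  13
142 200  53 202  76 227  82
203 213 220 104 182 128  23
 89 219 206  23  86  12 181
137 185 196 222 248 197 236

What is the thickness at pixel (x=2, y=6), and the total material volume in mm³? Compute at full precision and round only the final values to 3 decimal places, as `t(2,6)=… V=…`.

t(2,6)=2.141 V=357.767

span = t_max - t_min = 2.49 - 0.81 = 1.680
L(2,6) = 53, L_eff = 53/255 = 0.207843
t(2,6) = 2.49 - 1.680·0.207843 = 2.141
Σt over all 10·7 pixels = 474551/4250 ≈ 111.6590588
V = pitch²·Σt = 1.79²·474551/4250 = 357.767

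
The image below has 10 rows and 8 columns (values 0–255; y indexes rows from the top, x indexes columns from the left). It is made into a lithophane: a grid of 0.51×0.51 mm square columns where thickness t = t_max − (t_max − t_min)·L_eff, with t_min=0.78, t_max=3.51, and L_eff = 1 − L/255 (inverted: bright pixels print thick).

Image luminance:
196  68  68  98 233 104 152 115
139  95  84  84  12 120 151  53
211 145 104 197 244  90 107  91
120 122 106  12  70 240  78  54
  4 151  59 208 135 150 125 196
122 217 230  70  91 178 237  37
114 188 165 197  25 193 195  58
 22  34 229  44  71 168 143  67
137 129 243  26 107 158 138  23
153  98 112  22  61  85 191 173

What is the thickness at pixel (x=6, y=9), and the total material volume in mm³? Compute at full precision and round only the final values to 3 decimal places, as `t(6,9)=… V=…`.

t(6,9)=2.825 V=43.358

span = t_max - t_min = 3.51 - 0.78 = 2.730
L(6,9) = 191, L_eff = 1 - 191/255 = 0.250980 (inverted)
t(6,9) = 3.51 - 2.730·0.250980 = 2.825
Σt over all 10·8 pixels = 708461/4250 ≈ 166.6967059
V = pitch²·Σt = 0.51²·708461/4250 = 43.358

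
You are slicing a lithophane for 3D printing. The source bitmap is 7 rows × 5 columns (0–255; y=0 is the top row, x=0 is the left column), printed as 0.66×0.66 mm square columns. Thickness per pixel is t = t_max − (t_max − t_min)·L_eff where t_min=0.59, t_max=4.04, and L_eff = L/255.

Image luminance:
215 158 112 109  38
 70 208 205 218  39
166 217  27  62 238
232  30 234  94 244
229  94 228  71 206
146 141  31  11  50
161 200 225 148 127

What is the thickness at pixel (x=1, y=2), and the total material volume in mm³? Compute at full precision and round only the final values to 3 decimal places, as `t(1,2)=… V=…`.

t(1,2)=1.104 V=32.221

span = t_max - t_min = 4.04 - 0.59 = 3.450
L(1,2) = 217, L_eff = 217/255 = 0.850980
t(1,2) = 4.04 - 3.450·0.850980 = 1.104
Σt over all 7·5 pixels = 31437/425 ≈ 73.9694118
V = pitch²·Σt = 0.66²·31437/425 = 32.221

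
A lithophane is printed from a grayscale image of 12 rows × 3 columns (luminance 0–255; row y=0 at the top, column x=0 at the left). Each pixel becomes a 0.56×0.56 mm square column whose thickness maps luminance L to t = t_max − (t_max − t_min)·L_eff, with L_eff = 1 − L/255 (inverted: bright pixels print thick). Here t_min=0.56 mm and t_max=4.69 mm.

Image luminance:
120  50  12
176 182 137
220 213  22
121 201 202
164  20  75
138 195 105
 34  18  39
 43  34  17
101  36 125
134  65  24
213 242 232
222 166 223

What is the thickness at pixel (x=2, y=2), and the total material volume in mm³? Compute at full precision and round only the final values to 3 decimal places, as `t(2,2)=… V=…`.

span = t_max - t_min = 4.69 - 0.56 = 4.130
L(2,2) = 22, L_eff = 1 - 22/255 = 0.913725 (inverted)
t(2,2) = 4.69 - 4.130·0.913725 = 0.916
Σt over all 12·3 pixels = 2298653/25500 ≈ 90.1432549
V = pitch²·Σt = 0.56²·2298653/25500 = 28.269

t(2,2)=0.916 V=28.269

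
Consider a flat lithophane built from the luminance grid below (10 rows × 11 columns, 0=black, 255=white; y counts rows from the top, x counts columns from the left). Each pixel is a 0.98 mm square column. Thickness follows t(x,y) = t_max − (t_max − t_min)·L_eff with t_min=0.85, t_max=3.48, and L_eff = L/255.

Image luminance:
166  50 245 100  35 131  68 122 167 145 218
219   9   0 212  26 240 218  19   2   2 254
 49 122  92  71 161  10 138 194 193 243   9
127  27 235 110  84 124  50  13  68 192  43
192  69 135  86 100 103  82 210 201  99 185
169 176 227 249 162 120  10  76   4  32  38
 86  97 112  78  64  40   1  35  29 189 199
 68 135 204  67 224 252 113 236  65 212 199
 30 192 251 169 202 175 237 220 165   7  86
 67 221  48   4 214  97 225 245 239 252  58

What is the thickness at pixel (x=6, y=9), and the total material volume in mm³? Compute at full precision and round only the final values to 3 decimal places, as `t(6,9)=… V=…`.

span = t_max - t_min = 3.48 - 0.85 = 2.630
L(6,9) = 225, L_eff = 225/255 = 0.882353
t(6,9) = 3.48 - 2.630·0.882353 = 1.159
Σt over all 10·11 pixels = 6122269/25500 ≈ 240.0889804
V = pitch²·Σt = 0.98²·6122269/25500 = 230.581

t(6,9)=1.159 V=230.581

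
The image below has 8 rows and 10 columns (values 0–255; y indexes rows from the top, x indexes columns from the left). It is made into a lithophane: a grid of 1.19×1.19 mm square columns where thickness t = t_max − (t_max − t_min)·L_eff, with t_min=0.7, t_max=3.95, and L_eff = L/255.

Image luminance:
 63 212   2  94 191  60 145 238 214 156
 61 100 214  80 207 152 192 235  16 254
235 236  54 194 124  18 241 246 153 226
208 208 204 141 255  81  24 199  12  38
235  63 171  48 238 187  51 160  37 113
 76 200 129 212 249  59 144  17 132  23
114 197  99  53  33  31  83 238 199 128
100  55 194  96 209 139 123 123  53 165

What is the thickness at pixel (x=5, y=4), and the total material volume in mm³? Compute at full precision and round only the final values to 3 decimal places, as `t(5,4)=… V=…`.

span = t_max - t_min = 3.95 - 0.7 = 3.250
L(5,4) = 187, L_eff = 187/255 = 0.733333
t(5,4) = 3.95 - 3.250·0.733333 = 1.567
Σt over all 8·10 pixels = 59951/340 ≈ 176.3264706
V = pitch²·Σt = 1.19²·59951/340 = 249.696

t(5,4)=1.567 V=249.696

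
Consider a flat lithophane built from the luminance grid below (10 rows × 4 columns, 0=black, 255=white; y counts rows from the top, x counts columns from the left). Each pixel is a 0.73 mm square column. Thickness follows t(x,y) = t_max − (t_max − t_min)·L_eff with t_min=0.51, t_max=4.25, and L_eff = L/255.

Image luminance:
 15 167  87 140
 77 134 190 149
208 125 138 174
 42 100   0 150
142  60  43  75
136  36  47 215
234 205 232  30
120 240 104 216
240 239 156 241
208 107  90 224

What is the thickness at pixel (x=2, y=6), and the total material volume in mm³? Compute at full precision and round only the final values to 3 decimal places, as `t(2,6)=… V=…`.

span = t_max - t_min = 4.25 - 0.51 = 3.740
L(2,6) = 232, L_eff = 232/255 = 0.909804
t(2,6) = 4.25 - 3.740·0.909804 = 0.847
Σt over all 10·4 pixels = 33302/375 ≈ 88.8053333
V = pitch²·Σt = 0.73²·33302/375 = 47.324

t(2,6)=0.847 V=47.324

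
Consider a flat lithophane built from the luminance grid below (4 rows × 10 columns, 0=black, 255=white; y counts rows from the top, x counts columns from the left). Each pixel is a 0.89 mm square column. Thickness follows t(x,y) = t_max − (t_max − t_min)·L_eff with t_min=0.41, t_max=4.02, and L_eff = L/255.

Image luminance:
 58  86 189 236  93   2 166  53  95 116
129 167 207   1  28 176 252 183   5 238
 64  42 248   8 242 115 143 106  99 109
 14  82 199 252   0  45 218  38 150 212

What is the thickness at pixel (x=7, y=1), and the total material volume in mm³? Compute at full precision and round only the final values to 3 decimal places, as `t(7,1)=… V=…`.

span = t_max - t_min = 4.02 - 0.41 = 3.610
L(7,1) = 183, L_eff = 183/255 = 0.717647
t(7,1) = 4.02 - 3.610·0.717647 = 1.429
Σt over all 4·10 pixels = 390629/4250 ≈ 91.9127059
V = pitch²·Σt = 0.89²·390629/4250 = 72.804

t(7,1)=1.429 V=72.804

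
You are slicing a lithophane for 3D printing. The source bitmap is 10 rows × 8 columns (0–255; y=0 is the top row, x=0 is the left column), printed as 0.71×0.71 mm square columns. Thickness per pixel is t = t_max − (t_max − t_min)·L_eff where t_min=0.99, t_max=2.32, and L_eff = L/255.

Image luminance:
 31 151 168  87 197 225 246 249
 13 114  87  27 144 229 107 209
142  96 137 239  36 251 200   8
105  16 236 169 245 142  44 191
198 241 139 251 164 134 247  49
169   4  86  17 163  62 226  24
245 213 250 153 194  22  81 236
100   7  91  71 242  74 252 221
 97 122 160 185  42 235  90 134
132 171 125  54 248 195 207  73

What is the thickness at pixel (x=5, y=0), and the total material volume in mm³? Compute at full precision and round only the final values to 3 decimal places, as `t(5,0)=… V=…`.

span = t_max - t_min = 2.32 - 0.99 = 1.330
L(5,0) = 225, L_eff = 225/255 = 0.882353
t(5,0) = 2.32 - 1.330·0.882353 = 1.146
Σt over all 10·8 pixels = 3211679/25500 ≈ 125.9481961
V = pitch²·Σt = 0.71²·3211679/25500 = 63.490

t(5,0)=1.146 V=63.490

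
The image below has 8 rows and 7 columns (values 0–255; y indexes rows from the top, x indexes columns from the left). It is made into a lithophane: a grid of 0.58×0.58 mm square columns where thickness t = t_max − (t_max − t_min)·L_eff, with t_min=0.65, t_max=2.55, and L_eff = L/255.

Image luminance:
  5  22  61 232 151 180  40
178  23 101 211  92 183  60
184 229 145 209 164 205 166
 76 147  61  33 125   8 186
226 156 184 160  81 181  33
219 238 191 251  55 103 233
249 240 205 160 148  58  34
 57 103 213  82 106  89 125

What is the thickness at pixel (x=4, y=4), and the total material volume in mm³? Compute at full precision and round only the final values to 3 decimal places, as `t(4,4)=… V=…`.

span = t_max - t_min = 2.55 - 0.65 = 1.900
L(4,4) = 81, L_eff = 81/255 = 0.317647
t(4,4) = 2.55 - 1.900·0.317647 = 1.946
Σt over all 8·7 pixels = 218657/2550 ≈ 85.7478431
V = pitch²·Σt = 0.58²·218657/2550 = 28.846

t(4,4)=1.946 V=28.846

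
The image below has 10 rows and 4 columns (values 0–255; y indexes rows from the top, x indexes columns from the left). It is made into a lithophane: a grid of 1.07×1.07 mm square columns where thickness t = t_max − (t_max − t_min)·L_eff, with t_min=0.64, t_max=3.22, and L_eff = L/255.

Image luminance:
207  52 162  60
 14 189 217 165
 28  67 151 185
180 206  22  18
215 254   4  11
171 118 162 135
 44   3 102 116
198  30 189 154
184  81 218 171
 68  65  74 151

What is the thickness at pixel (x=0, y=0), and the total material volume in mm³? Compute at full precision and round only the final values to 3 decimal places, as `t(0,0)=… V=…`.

t(0,0)=1.126 V=91.386

span = t_max - t_min = 3.22 - 0.64 = 2.580
L(0,0) = 207, L_eff = 207/255 = 0.811765
t(0,0) = 3.22 - 2.580·0.811765 = 1.126
Σt over all 10·4 pixels = 339237/4250 ≈ 79.8204706
V = pitch²·Σt = 1.07²·339237/4250 = 91.386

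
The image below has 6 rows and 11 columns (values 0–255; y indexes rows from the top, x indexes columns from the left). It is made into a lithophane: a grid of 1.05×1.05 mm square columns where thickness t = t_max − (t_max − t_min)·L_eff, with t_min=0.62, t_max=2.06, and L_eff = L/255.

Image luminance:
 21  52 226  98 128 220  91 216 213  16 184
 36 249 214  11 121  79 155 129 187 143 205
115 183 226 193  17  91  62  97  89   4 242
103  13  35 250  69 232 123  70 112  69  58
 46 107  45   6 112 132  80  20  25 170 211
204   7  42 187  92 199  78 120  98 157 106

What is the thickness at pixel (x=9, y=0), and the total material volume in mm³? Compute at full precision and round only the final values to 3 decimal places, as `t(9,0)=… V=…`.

t(9,0)=1.970 V=102.013

span = t_max - t_min = 2.06 - 0.62 = 1.440
L(9,0) = 16, L_eff = 16/255 = 0.062745
t(9,0) = 2.06 - 1.440·0.062745 = 1.970
Σt over all 6·11 pixels = 196623/2125 ≈ 92.5284706
V = pitch²·Σt = 1.05²·196623/2125 = 102.013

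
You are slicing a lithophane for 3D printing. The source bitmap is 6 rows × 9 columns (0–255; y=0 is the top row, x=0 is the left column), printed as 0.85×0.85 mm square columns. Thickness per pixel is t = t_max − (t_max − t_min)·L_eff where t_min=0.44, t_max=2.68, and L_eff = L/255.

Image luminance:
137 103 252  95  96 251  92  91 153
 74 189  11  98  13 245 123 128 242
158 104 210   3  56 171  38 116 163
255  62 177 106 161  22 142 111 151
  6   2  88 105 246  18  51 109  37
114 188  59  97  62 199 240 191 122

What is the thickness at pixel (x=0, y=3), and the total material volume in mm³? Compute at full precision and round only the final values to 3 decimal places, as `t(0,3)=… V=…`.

t(0,3)=0.440 V=63.097

span = t_max - t_min = 2.68 - 0.44 = 2.240
L(0,3) = 255, L_eff = 255/255 = 1.000000
t(0,3) = 2.68 - 2.240·1.000000 = 0.440
Σt over all 6·9 pixels = 556742/6375 ≈ 87.3320784
V = pitch²·Σt = 0.85²·556742/6375 = 63.097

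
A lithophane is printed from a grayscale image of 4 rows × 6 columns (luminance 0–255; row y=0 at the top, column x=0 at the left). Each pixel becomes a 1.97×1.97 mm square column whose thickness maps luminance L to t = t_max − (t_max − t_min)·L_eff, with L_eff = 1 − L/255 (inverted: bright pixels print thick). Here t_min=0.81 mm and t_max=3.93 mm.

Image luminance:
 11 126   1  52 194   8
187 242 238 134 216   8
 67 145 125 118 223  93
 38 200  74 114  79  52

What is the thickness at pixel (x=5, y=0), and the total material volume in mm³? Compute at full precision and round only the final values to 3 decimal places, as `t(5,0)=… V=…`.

t(5,0)=0.908 V=205.788

span = t_max - t_min = 3.93 - 0.81 = 3.120
L(5,0) = 8, L_eff = 1 - 8/255 = 0.968627 (inverted)
t(5,0) = 3.93 - 3.120·0.968627 = 0.908
Σt over all 4·6 pixels = 22536/425 ≈ 53.0258824
V = pitch²·Σt = 1.97²·22536/425 = 205.788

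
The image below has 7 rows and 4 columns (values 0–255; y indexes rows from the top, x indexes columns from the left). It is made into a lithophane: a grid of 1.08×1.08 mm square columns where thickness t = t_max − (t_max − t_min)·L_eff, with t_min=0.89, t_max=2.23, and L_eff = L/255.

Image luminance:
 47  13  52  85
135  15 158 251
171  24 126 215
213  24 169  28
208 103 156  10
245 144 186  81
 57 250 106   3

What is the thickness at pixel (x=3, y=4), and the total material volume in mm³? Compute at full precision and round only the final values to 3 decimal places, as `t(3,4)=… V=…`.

t(3,4)=2.177 V=52.757

span = t_max - t_min = 2.23 - 0.89 = 1.340
L(3,4) = 10, L_eff = 10/255 = 0.039216
t(3,4) = 2.23 - 1.340·0.039216 = 2.177
Σt over all 7·4 pixels = 115337/2550 ≈ 45.2301961
V = pitch²·Σt = 1.08²·115337/2550 = 52.757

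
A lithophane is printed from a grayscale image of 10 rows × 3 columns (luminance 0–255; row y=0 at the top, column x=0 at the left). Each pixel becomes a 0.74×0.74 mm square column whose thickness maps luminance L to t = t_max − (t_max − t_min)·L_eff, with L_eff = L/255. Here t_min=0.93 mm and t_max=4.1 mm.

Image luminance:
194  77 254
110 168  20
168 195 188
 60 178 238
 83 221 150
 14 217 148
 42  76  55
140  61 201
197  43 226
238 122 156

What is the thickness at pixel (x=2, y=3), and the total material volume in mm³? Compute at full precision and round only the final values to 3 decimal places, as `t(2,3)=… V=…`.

span = t_max - t_min = 4.1 - 0.93 = 3.170
L(2,3) = 238, L_eff = 238/255 = 0.933333
t(2,3) = 4.1 - 3.170·0.933333 = 1.141
Σt over all 10·3 pixels = 89621/1275 ≈ 70.2909804
V = pitch²·Σt = 0.74²·89621/1275 = 38.491

t(2,3)=1.141 V=38.491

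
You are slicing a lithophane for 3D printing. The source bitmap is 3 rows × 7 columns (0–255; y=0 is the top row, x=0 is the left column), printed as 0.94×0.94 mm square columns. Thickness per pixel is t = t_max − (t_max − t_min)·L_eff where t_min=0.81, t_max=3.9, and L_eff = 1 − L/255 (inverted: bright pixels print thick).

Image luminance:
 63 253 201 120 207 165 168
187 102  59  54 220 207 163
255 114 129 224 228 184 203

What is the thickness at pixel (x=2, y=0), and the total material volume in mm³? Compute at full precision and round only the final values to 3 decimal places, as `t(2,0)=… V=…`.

t(2,0)=3.246 V=52.569

span = t_max - t_min = 3.9 - 0.81 = 3.090
L(2,0) = 201, L_eff = 1 - 201/255 = 0.211765 (inverted)
t(2,0) = 3.9 - 3.090·0.211765 = 3.246
Σt over all 3·7 pixels = 505703/8500 ≈ 59.4944706
V = pitch²·Σt = 0.94²·505703/8500 = 52.569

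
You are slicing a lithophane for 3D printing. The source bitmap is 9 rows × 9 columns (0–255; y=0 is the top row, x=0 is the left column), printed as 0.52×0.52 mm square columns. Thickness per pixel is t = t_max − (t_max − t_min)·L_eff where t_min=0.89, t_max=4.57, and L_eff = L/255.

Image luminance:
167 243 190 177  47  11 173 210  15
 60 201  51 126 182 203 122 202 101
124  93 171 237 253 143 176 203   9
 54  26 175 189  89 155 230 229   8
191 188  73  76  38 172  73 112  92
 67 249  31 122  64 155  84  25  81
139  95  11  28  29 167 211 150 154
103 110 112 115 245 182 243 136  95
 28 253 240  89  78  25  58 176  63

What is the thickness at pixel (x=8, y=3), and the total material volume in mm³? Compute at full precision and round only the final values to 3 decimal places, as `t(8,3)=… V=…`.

span = t_max - t_min = 4.57 - 0.89 = 3.680
L(8,3) = 8, L_eff = 8/255 = 0.031373
t(8,3) = 4.57 - 3.680·0.031373 = 4.455
Σt over all 9·9 pixels = 5658871/25500 ≈ 221.9165098
V = pitch²·Σt = 0.52²·5658871/25500 = 60.006

t(8,3)=4.455 V=60.006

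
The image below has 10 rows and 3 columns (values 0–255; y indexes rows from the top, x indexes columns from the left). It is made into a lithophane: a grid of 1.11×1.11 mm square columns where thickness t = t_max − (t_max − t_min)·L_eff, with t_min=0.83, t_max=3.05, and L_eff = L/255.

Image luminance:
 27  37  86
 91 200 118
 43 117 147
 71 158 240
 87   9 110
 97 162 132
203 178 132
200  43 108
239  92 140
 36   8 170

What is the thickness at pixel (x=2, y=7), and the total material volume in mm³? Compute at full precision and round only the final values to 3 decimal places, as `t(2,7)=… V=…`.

t(2,7)=2.110 V=75.398

span = t_max - t_min = 3.05 - 0.83 = 2.220
L(2,7) = 108, L_eff = 108/255 = 0.423529
t(2,7) = 3.05 - 2.220·0.423529 = 2.110
Σt over all 10·3 pixels = 130039/2125 ≈ 61.1948235
V = pitch²·Σt = 1.11²·130039/2125 = 75.398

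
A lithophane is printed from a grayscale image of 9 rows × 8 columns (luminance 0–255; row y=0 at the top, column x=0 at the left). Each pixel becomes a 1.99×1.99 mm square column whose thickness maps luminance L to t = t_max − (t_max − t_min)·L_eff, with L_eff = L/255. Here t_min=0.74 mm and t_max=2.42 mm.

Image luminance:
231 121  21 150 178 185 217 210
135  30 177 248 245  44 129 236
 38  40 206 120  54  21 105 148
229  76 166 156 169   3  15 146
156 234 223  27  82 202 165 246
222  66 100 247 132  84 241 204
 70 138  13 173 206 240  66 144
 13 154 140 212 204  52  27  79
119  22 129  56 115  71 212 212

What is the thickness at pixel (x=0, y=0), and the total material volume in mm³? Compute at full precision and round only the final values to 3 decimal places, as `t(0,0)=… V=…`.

t(0,0)=0.898 V=435.708

span = t_max - t_min = 2.42 - 0.74 = 1.680
L(0,0) = 231, L_eff = 231/255 = 0.905882
t(0,0) = 2.42 - 1.680·0.905882 = 0.898
Σt over all 9·8 pixels = 233802/2125 ≈ 110.0244706
V = pitch²·Σt = 1.99²·233802/2125 = 435.708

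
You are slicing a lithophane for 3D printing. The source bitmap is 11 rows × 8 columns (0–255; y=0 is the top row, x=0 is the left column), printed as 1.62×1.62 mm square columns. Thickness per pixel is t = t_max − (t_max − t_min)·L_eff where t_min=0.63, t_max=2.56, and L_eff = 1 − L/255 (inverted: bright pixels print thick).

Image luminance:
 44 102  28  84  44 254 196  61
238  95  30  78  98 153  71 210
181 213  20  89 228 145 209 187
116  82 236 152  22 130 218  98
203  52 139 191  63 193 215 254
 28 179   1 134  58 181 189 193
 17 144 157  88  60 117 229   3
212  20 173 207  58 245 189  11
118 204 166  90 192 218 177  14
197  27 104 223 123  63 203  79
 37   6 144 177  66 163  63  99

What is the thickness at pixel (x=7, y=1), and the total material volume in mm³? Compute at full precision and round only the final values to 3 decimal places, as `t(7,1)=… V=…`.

t(7,1)=2.219 V=369.314

span = t_max - t_min = 2.56 - 0.63 = 1.930
L(7,1) = 210, L_eff = 1 - 210/255 = 0.176471 (inverted)
t(7,1) = 2.56 - 1.930·0.176471 = 2.219
Σt over all 11·8 pixels = 299037/2125 ≈ 140.7232941
V = pitch²·Σt = 1.62²·299037/2125 = 369.314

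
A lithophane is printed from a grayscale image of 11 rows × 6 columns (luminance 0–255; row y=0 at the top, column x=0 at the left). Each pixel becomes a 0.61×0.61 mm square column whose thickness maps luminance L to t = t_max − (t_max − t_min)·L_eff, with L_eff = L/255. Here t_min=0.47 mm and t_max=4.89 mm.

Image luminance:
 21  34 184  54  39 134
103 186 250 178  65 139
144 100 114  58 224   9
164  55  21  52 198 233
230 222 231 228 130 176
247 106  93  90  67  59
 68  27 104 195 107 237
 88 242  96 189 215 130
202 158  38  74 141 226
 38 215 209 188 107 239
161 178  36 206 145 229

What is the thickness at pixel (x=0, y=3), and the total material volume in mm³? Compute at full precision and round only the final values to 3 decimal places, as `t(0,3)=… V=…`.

t(0,3)=2.047 V=61.231

span = t_max - t_min = 4.89 - 0.47 = 4.420
L(0,3) = 164, L_eff = 164/255 = 0.643137
t(0,3) = 4.89 - 4.420·0.643137 = 2.047
Σt over all 11·6 pixels = 164.556
V = pitch²·Σt = 0.61²·164.556 = 61.231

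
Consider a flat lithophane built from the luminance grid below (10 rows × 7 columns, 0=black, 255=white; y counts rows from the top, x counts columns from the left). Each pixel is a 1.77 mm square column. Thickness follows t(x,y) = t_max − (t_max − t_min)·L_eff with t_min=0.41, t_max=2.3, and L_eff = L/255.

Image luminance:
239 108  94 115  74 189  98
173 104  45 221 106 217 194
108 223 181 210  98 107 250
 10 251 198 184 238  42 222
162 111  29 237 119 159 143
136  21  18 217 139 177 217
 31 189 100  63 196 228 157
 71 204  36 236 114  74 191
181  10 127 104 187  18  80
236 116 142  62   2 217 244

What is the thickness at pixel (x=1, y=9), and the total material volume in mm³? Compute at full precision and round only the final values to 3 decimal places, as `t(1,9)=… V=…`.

span = t_max - t_min = 2.3 - 0.41 = 1.890
L(1,9) = 116, L_eff = 116/255 = 0.454902
t(1,9) = 2.3 - 1.890·0.454902 = 1.440
Σt over all 10·7 pixels = 7511/85 ≈ 88.3647059
V = pitch²·Σt = 1.77²·7511/85 = 276.838

t(1,9)=1.440 V=276.838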